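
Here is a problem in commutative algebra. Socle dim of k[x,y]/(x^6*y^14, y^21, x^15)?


Socle = ann(m) = span of standard monomials u with x*u, y*u in I (staircase corners).
Minimal generators: x^15, x^6*y^14, y^21
Corners: x^5y^20, x^14y^13
Socle dim=2


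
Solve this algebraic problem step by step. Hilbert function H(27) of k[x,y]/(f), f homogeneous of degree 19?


H(t)=d for t>=d-1.
d=19, t=27
H(27)=19


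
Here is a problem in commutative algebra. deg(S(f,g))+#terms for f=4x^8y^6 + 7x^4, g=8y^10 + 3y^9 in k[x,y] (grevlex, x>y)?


LT(f)=4x^8y^6, LT(g)=8y^10
lcm(LM)=x^8y^10
S(f,g) (scaled by 32 to clear denominators) = 8y^4*f - 4x^8*g = -12x^8y^9 + 56x^4y^4
2 terms, deg 17.
17+2=19


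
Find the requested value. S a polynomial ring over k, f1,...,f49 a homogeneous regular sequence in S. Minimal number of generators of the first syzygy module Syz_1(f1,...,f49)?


Regular sequence => Koszul complex is the minimal free resolution.
Syz_1 minimally generated by Koszul relations f_i*e_j - f_j*e_i (i<j): mu(Syz_1) = beta_2 = C(m,2) = m(m-1)/2
m=49
49*48/2 = 1176


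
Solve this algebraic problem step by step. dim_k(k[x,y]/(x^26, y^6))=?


Basis: x^i*y^j, i<26, j<6
26*6=156


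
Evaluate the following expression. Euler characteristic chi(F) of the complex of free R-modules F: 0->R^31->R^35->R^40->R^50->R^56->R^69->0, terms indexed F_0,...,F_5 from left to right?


chi = sum (-1)^i * rank:
(-1)^0*31=31
(-1)^1*35=-35
(-1)^2*40=40
(-1)^3*50=-50
(-1)^4*56=56
(-1)^5*69=-69
chi=-27


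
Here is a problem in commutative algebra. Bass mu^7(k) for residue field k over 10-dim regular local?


C(n,i)=C(10,7)=120


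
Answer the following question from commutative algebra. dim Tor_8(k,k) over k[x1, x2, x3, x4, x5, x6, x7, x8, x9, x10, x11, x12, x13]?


Koszul: C(n,i)=C(13,8)=1287


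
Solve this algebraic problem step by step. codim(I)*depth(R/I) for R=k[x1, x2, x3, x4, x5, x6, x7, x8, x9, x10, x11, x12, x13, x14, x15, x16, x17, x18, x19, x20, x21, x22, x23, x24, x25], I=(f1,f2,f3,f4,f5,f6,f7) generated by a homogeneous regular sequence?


codim=7, depth=dim(R/I)=25-7=18
Product=7*18=126


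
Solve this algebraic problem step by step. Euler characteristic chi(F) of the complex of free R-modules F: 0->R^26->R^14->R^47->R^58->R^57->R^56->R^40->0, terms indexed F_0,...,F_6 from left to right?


chi = sum (-1)^i * rank:
(-1)^0*26=26
(-1)^1*14=-14
(-1)^2*47=47
(-1)^3*58=-58
(-1)^4*57=57
(-1)^5*56=-56
(-1)^6*40=40
chi=42


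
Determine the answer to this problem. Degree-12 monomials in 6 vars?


C(d+n-1,n-1)=C(17,5)=6188


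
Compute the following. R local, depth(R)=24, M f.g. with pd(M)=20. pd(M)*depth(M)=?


pd+depth=24
depth=24-20=4
pd*depth=20*4=80


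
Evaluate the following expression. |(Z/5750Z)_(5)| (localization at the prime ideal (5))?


5-primary part: 5750=5^3*46
Size=5^3=125


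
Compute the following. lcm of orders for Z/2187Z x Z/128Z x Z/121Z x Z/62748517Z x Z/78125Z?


Exponent = lcm of the cyclic orders; pairwise coprime => product.
3^7*2^7*11^2*13^7*5^7=2187*128*121*62748517*78125=166049518081590000000


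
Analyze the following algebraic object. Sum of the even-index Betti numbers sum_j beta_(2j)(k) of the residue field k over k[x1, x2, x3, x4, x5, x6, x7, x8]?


Koszul resolution: beta_i(k)=C(n,i), n=8
sum_even C(8,i) = 2^(n-1) = 2^7 = 128


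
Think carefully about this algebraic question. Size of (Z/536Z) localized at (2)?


2-primary part: 536=2^3*67
Size=2^3=8


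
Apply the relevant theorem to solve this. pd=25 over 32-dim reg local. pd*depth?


pd+depth=32
depth=32-25=7
pd*depth=25*7=175


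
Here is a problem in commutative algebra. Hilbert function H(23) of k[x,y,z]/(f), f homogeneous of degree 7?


C(25,2)-C(18,2)=300-153=147


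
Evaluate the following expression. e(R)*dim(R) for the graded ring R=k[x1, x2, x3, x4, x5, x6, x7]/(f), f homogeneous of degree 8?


e(R)=deg(f)=8, dim(R)=7-1=6
e*dim=8*6=48


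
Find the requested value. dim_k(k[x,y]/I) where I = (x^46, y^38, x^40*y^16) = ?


k[x,y]/I, I = (x^46, y^38, x^40*y^16)
Rect: 46x38=1748. Corner: (46-40)x(38-16)=132.
dim = 1748-132 = 1616


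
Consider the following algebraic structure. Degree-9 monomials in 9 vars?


C(d+n-1,n-1)=C(17,8)=24310


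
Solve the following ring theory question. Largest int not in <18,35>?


gcd(18,35)=1 => F=ab-a-b=18*35-18-35=630-53=577


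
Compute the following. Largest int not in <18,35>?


gcd(18,35)=1 => F=ab-a-b=18*35-18-35=630-53=577


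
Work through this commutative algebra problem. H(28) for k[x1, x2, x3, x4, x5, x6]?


C(d+n-1,n-1)=C(33,5)=237336


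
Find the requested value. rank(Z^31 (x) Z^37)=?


rank(M(x)N) = rank(M)*rank(N)
31*37 = 1147


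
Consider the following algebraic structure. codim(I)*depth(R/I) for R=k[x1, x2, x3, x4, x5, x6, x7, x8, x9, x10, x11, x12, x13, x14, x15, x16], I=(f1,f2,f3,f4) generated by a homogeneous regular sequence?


codim=4, depth=dim(R/I)=16-4=12
Product=4*12=48


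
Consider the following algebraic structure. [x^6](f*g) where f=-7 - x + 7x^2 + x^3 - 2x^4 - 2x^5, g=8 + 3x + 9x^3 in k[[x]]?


[x^6] = sum a_i*b_j, i+j=6
  1*9=9
  -2*3=-6
Sum=3


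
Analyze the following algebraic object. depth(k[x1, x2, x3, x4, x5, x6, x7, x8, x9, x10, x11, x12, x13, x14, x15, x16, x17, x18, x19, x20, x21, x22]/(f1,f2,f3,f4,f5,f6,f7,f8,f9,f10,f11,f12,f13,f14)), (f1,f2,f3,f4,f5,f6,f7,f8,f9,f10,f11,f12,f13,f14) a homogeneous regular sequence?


depth(R)=22
depth(R/I)=22-14=8


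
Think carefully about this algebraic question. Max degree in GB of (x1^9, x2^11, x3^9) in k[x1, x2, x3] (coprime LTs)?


Pure powers, coprime LTs => already GB.
Degrees: 9, 11, 9
Max=11


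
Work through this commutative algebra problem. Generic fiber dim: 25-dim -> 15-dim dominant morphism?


dim(fiber)=dim(X)-dim(Y)=25-15=10


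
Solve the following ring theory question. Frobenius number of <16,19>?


gcd(16,19)=1 => F=ab-a-b=16*19-16-19=304-35=269


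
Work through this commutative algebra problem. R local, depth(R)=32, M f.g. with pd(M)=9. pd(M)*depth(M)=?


pd+depth=32
depth=32-9=23
pd*depth=9*23=207


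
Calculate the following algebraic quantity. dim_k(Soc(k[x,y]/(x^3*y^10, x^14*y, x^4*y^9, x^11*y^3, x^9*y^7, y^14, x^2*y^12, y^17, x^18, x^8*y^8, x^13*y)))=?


Socle = ann(m) = span of standard monomials u with x*u, y*u in I (staircase corners).
Redundant generators: y^17, x^14*y
Minimal generators: x^18, x^13*y, x^11*y^3, x^9*y^7, x^8*y^8, x^4*y^9, x^3*y^10, x^2*y^12, y^14
Corners: xy^13, x^2y^11, x^3y^9, x^7y^8, x^8y^7, x^10y^6, x^12y^2, x^17
Socle dim=8


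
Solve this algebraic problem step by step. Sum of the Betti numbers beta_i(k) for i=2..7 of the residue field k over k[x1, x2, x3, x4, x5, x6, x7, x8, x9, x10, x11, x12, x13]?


Koszul resolution: beta_i(k)=C(n,i), n=13
C(13,2)=78, C(13,3)=286, C(13,4)=715, C(13,5)=1287, C(13,6)=1716, C(13,7)=1716
Sum=5798


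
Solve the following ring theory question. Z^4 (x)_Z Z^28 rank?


rank(M(x)N) = rank(M)*rank(N)
4*28 = 112


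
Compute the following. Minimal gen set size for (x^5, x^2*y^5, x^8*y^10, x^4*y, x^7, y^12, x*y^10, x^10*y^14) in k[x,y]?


Remove redundant (divisible by others).
x^7 redundant.
x^10*y^14 redundant.
x^8*y^10 redundant.
Min: x^5, x^4*y, x^2*y^5, x*y^10, y^12
Count=5


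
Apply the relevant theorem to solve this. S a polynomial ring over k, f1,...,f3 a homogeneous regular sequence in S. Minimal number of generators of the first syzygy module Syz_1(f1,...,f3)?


Regular sequence => Koszul complex is the minimal free resolution.
Syz_1 minimally generated by Koszul relations f_i*e_j - f_j*e_i (i<j): mu(Syz_1) = beta_2 = C(m,2) = m(m-1)/2
m=3
3*2/2 = 3


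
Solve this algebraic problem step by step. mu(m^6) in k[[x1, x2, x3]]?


C(n+d-1,d)=C(8,6)=28


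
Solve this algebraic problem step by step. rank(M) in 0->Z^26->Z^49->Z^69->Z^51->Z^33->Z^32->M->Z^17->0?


Alt sum=0:
(-1)^0*26 + (-1)^1*49 + (-1)^2*69 + (-1)^3*51 + (-1)^4*33 + (-1)^5*32 + (-1)^6*? + (-1)^7*17=0
rank(M)=21


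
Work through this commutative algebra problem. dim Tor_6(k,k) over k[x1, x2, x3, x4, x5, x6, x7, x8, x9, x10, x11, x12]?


Koszul: C(n,i)=C(12,6)=924


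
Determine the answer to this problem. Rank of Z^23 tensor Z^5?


rank(M(x)N) = rank(M)*rank(N)
23*5 = 115


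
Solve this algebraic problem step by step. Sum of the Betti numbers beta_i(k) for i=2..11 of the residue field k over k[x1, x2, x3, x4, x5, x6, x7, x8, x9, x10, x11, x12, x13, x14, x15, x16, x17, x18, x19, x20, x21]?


Koszul resolution: beta_i(k)=C(n,i), n=21
C(21,2)=210, C(21,3)=1330, C(21,4)=5985, C(21,5)=20349, C(21,6)=54264, C(21,7)=116280, C(21,8)=203490, C(21,9)=293930, C(21,10)=352716, C(21,11)=352716
Sum=1401270


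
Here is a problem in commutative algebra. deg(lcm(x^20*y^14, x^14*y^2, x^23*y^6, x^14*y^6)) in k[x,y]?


lcm = componentwise max:
x: max(20,14,23,14)=23
y: max(14,2,6,6)=14
Total=23+14=37


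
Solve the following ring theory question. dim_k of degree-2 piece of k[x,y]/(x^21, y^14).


k[x,y], I = (x^21, y^14), d = 2
Need i < 21 and d-i < 14.
Range: 0 <= i <= 2.
H(2) = 3


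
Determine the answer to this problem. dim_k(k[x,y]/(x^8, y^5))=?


Basis: x^i*y^j, i<8, j<5
8*5=40


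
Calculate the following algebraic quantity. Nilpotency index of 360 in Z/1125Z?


360^k mod 1125:
k=1: 360
k=2: 225
k=3: 0
First zero at k = 3


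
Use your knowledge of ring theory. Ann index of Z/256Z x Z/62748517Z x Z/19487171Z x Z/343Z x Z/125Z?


Exponent = lcm of the cyclic orders; pairwise coprime => product.
2^8*13^7*11^7*7^3*5^3=256*62748517*19487171*343*125=13421354902590867232000


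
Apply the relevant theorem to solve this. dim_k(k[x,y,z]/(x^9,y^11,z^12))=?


Basis: x^iy^jz^k, i<9,j<11,k<12
9*11*12=1188


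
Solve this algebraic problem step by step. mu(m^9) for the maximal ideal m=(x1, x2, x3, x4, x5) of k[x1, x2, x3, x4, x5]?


Graded Nakayama: mu(m^d) = dim_k (m^d/m^(d+1)) = #degree-9 monomials in 5 vars
C(n+d-1,d)=C(13,9)=715


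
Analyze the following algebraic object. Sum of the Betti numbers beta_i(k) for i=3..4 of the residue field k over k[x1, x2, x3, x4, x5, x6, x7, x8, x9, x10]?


Koszul resolution: beta_i(k)=C(n,i), n=10
C(10,3)=120, C(10,4)=210
Sum=330


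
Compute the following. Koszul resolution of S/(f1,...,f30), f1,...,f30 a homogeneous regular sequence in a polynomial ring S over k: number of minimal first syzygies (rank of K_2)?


Regular sequence => Koszul complex is the minimal free resolution.
Syz_1 minimally generated by Koszul relations f_i*e_j - f_j*e_i (i<j): mu(Syz_1) = beta_2 = C(m,2) = m(m-1)/2
m=30
30*29/2 = 435


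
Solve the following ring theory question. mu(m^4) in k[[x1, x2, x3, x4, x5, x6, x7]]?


C(n+d-1,d)=C(10,4)=210


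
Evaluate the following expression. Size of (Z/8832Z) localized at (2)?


2-primary part: 8832=2^7*69
Size=2^7=128


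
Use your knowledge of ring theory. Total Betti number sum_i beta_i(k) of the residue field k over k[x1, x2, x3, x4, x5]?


Koszul resolution: beta_i(k)=C(n,i), n=5
sum_i C(5,i) = 2^5 = 32


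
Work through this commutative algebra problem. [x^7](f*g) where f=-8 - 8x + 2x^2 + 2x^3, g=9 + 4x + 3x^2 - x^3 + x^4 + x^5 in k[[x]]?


[x^7] = sum a_i*b_j, i+j=7
  2*1=2
  2*1=2
Sum=4


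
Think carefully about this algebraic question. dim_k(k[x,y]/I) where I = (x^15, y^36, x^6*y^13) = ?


k[x,y]/I, I = (x^15, y^36, x^6*y^13)
Rect: 15x36=540. Corner: (15-6)x(36-13)=207.
dim = 540-207 = 333


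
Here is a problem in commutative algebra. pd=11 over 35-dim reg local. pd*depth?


pd+depth=35
depth=35-11=24
pd*depth=11*24=264


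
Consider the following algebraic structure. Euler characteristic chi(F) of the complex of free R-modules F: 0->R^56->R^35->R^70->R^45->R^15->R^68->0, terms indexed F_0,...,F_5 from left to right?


chi = sum (-1)^i * rank:
(-1)^0*56=56
(-1)^1*35=-35
(-1)^2*70=70
(-1)^3*45=-45
(-1)^4*15=15
(-1)^5*68=-68
chi=-7


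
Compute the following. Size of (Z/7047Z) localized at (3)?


3-primary part: 7047=3^5*29
Size=3^5=243


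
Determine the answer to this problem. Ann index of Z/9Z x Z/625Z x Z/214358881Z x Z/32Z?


Exponent = lcm of the cyclic orders; pairwise coprime => product.
3^2*5^4*11^8*2^5=9*625*214358881*32=38584598580000


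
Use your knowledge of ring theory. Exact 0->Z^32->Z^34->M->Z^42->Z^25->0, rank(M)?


Alt sum=0:
(-1)^0*32 + (-1)^1*34 + (-1)^2*? + (-1)^3*42 + (-1)^4*25=0
rank(M)=19


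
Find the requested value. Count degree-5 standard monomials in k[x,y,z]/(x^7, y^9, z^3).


Need i<7, j<9, k<3 with i+j+k=5.
For each i, j ranges over max(0,5-i-2)..min(8,5-i):
  i=0: j in [3,5] -> 3
  i=1: j in [2,4] -> 3
  i=2: j in [1,3] -> 3
  i=3: j in [0,2] -> 3
  i=4: j in [0,1] -> 2
  i=5: j in [0,0] -> 1
H(5) = 3+3+3+3+2+1 = 15


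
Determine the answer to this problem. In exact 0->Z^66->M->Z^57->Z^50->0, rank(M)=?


Alt sum=0:
(-1)^0*66 + (-1)^1*? + (-1)^2*57 + (-1)^3*50=0
rank(M)=73


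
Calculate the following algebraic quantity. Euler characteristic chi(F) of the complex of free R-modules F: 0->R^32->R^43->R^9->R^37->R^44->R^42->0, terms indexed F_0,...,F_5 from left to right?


chi = sum (-1)^i * rank:
(-1)^0*32=32
(-1)^1*43=-43
(-1)^2*9=9
(-1)^3*37=-37
(-1)^4*44=44
(-1)^5*42=-42
chi=-37


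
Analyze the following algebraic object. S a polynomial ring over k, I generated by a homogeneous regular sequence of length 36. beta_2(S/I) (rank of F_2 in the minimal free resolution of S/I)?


Regular sequence => Koszul complex is the minimal free resolution.
Syz_1 minimally generated by Koszul relations f_i*e_j - f_j*e_i (i<j): mu(Syz_1) = beta_2 = C(m,2) = m(m-1)/2
m=36
36*35/2 = 630


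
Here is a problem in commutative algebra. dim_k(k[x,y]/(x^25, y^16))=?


Basis: x^i*y^j, i<25, j<16
25*16=400


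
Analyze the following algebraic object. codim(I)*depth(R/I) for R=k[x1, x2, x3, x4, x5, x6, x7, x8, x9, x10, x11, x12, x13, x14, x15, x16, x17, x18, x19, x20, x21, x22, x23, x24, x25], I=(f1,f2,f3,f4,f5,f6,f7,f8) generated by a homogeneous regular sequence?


codim=8, depth=dim(R/I)=25-8=17
Product=8*17=136


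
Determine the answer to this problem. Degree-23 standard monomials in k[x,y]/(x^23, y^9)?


k[x,y], I = (x^23, y^9), d = 23
Need i < 23 and d-i < 9.
Range: 15 <= i <= 22.
H(23) = 8


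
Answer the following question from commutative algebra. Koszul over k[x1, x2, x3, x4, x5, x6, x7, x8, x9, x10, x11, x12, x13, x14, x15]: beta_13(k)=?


C(n,i)=C(15,13)=105


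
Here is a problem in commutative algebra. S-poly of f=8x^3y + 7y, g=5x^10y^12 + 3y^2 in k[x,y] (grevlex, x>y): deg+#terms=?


LT(f)=8x^3y, LT(g)=5x^10y^12
lcm(LM)=x^10y^12
S(f,g) (scaled by 40 to clear denominators) = 5x^7y^11*f - 8*g = 35x^7y^12 - 24y^2
2 terms, deg 19.
19+2=21


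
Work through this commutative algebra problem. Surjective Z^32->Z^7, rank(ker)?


rank(ker) = 32-7 = 25


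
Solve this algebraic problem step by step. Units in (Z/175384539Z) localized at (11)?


Local ring = Z/19487171Z.
phi(19487171) = 11^6*(11-1) = 17715610


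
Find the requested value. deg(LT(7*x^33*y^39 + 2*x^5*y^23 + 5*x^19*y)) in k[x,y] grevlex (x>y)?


LT: 7*x^33*y^39
deg_x=33, deg_y=39
Total=33+39=72


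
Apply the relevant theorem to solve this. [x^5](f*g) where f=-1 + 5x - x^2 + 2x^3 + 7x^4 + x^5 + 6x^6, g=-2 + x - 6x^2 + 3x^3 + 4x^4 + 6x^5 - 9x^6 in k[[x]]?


[x^5] = sum a_i*b_j, i+j=5
  -1*6=-6
  5*4=20
  -1*3=-3
  2*-6=-12
  7*1=7
  1*-2=-2
Sum=4


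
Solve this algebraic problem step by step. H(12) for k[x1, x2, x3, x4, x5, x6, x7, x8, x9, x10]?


C(d+n-1,n-1)=C(21,9)=293930


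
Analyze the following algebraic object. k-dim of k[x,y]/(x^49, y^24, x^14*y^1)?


k[x,y]/I, I = (x^49, y^24, x^14*y^1)
Rect: 49x24=1176. Corner: (49-14)x(24-1)=805.
dim = 1176-805 = 371


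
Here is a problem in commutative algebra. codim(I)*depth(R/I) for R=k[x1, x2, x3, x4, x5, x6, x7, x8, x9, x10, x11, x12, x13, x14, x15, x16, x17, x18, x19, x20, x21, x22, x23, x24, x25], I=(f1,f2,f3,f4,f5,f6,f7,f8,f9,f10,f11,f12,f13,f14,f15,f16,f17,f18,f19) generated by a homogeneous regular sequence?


codim=19, depth=dim(R/I)=25-19=6
Product=19*6=114


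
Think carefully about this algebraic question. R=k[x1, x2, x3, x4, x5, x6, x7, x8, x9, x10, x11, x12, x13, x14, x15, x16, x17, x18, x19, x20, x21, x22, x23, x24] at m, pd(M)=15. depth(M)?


pd+depth=depth(R)=24
depth=24-15=9


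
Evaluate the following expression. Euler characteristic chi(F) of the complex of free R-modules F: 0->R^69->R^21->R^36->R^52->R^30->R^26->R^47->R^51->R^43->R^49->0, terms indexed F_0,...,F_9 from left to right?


chi = sum (-1)^i * rank:
(-1)^0*69=69
(-1)^1*21=-21
(-1)^2*36=36
(-1)^3*52=-52
(-1)^4*30=30
(-1)^5*26=-26
(-1)^6*47=47
(-1)^7*51=-51
(-1)^8*43=43
(-1)^9*49=-49
chi=26


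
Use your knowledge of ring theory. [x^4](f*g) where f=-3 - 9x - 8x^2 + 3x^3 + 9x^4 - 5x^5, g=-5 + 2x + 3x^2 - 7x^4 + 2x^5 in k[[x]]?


[x^4] = sum a_i*b_j, i+j=4
  -3*-7=21
  -8*3=-24
  3*2=6
  9*-5=-45
Sum=-42


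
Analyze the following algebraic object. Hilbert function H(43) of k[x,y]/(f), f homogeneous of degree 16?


H(t)=d for t>=d-1.
d=16, t=43
H(43)=16


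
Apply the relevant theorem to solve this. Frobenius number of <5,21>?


gcd(5,21)=1 => F=ab-a-b=5*21-5-21=105-26=79


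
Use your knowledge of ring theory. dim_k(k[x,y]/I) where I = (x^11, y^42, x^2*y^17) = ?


k[x,y]/I, I = (x^11, y^42, x^2*y^17)
Rect: 11x42=462. Corner: (11-2)x(42-17)=225.
dim = 462-225 = 237


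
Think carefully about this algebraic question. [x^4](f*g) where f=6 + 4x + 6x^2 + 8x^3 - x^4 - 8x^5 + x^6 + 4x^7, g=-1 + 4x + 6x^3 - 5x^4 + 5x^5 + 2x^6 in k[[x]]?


[x^4] = sum a_i*b_j, i+j=4
  6*-5=-30
  4*6=24
  8*4=32
  -1*-1=1
Sum=27


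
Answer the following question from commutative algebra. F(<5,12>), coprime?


gcd(5,12)=1 => F=ab-a-b=5*12-5-12=60-17=43


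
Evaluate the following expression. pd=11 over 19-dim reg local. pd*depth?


pd+depth=19
depth=19-11=8
pd*depth=11*8=88


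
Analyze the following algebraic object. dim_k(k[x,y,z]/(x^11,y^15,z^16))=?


Basis: x^iy^jz^k, i<11,j<15,k<16
11*15*16=2640


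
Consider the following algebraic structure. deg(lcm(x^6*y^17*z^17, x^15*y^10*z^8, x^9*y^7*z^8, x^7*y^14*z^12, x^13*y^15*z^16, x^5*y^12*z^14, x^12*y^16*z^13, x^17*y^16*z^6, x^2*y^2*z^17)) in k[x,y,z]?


lcm = componentwise max:
x: max(6,15,9,7,13,5,12,17,2)=17
y: max(17,10,7,14,15,12,16,16,2)=17
z: max(17,8,8,12,16,14,13,6,17)=17
Total=17+17+17=51


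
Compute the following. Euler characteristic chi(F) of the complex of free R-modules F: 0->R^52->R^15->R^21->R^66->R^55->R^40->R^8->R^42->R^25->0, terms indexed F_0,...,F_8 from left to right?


chi = sum (-1)^i * rank:
(-1)^0*52=52
(-1)^1*15=-15
(-1)^2*21=21
(-1)^3*66=-66
(-1)^4*55=55
(-1)^5*40=-40
(-1)^6*8=8
(-1)^7*42=-42
(-1)^8*25=25
chi=-2


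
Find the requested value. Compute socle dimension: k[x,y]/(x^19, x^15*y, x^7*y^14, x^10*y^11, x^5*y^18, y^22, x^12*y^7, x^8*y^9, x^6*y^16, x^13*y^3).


Socle = ann(m) = span of standard monomials u with x*u, y*u in I (staircase corners).
Redundant generators: x^10*y^11
Minimal generators: x^19, x^15*y, x^13*y^3, x^12*y^7, x^8*y^9, x^7*y^14, x^6*y^16, x^5*y^18, y^22
Corners: x^4y^21, x^5y^17, x^6y^15, x^7y^13, x^11y^8, x^12y^6, x^14y^2, x^18
Socle dim=8


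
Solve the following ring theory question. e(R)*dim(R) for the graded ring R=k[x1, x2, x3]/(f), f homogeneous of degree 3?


e(R)=deg(f)=3, dim(R)=3-1=2
e*dim=3*2=6


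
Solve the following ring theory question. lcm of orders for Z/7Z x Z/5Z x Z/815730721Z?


Exponent = lcm of the cyclic orders; pairwise coprime => product.
7^1*5^1*13^8=7*5*815730721=28550575235


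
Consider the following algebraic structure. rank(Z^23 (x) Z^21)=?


rank(M(x)N) = rank(M)*rank(N)
23*21 = 483


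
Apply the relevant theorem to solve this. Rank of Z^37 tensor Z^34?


rank(M(x)N) = rank(M)*rank(N)
37*34 = 1258


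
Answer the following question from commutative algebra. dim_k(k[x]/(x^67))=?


Basis: 1,x,...,x^66
dim=67


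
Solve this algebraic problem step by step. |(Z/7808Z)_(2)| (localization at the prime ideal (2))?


2-primary part: 7808=2^7*61
Size=2^7=128


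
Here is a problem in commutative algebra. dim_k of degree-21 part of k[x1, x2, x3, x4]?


C(d+n-1,n-1)=C(24,3)=2024


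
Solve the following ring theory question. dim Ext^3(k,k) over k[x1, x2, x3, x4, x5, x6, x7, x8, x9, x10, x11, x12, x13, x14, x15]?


C(n,i)=C(15,3)=455


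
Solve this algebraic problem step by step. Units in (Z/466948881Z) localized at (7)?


Local ring = Z/5764801Z.
phi(5764801) = 7^7*(7-1) = 4941258


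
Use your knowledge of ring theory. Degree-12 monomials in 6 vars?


C(d+n-1,n-1)=C(17,5)=6188


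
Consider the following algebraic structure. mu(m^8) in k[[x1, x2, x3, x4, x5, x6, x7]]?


C(n+d-1,d)=C(14,8)=3003


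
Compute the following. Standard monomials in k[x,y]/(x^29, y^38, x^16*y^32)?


k[x,y]/I, I = (x^29, y^38, x^16*y^32)
Rect: 29x38=1102. Corner: (29-16)x(38-32)=78.
dim = 1102-78 = 1024


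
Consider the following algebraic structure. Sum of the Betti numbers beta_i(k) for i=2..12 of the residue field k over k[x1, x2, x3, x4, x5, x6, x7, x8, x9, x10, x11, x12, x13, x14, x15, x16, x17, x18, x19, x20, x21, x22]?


Koszul resolution: beta_i(k)=C(n,i), n=22
C(22,2)=231, C(22,3)=1540, C(22,4)=7315, C(22,5)=26334, C(22,6)=74613, C(22,7)=170544, C(22,8)=319770, C(22,9)=497420, C(22,10)=646646, C(22,11)=705432, C(22,12)=646646
Sum=3096491


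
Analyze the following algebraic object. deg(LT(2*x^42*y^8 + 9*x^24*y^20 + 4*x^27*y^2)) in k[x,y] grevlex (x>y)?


LT: 2*x^42*y^8
deg_x=42, deg_y=8
Total=42+8=50


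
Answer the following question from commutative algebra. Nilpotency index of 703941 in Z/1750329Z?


703941^k mod 1750329:
k=1: 703941
k=2: 788949
k=3: 1157625
k=4: 777924
k=5: 1166886
k=6: 0
First zero at k = 6


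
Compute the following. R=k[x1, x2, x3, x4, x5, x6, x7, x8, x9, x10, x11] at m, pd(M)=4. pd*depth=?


pd+depth=11
depth=11-4=7
pd*depth=4*7=28


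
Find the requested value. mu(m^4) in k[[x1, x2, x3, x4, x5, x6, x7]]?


C(n+d-1,d)=C(10,4)=210


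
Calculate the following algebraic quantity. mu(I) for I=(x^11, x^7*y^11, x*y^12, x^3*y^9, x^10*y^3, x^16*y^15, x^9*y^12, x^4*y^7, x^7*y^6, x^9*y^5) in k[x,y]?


Remove redundant (divisible by others).
x^16*y^15 redundant.
x^7*y^11 redundant.
x^9*y^12 redundant.
Min: x^11, x^10*y^3, x^9*y^5, x^7*y^6, x^4*y^7, x^3*y^9, x*y^12
Count=7


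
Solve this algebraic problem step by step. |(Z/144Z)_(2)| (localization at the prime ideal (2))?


2-primary part: 144=2^4*9
Size=2^4=16


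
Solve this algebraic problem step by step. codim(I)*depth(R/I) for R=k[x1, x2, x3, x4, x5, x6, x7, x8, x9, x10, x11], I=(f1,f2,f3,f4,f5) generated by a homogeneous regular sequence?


codim=5, depth=dim(R/I)=11-5=6
Product=5*6=30


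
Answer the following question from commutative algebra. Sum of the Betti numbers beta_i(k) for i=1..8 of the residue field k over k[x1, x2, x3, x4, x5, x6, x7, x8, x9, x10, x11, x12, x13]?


Koszul resolution: beta_i(k)=C(n,i), n=13
C(13,1)=13, C(13,2)=78, C(13,3)=286, C(13,4)=715, C(13,5)=1287, C(13,6)=1716, C(13,7)=1716, C(13,8)=1287
Sum=7098


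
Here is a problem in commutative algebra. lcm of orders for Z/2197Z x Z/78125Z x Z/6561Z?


Exponent = lcm of the cyclic orders; pairwise coprime => product.
13^3*5^7*3^8=2197*78125*6561=1126134140625


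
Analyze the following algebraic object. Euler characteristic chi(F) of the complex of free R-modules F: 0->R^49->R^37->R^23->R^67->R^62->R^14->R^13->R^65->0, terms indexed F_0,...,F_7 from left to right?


chi = sum (-1)^i * rank:
(-1)^0*49=49
(-1)^1*37=-37
(-1)^2*23=23
(-1)^3*67=-67
(-1)^4*62=62
(-1)^5*14=-14
(-1)^6*13=13
(-1)^7*65=-65
chi=-36


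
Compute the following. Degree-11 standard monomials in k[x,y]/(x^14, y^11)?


k[x,y], I = (x^14, y^11), d = 11
Need i < 14 and d-i < 11.
Range: 1 <= i <= 11.
H(11) = 11


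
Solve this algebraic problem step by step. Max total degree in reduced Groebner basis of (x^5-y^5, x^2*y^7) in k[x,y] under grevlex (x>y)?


LT(f1)=x^5, LT(f2)=x^2y^7, lcm=x^5y^7
S(f1,f2) = y^7*f1 - x^3*f2 = -y^12
Reduced GB = {f1, f2, y^12}; degrees 5, 9, 12
Max = 12


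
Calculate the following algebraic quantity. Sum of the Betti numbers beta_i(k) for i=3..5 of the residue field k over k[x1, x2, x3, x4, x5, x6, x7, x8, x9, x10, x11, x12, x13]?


Koszul resolution: beta_i(k)=C(n,i), n=13
C(13,3)=286, C(13,4)=715, C(13,5)=1287
Sum=2288


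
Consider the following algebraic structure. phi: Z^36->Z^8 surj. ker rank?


rank(ker) = 36-8 = 28


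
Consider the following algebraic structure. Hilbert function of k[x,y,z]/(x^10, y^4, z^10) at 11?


Need i<10, j<4, k<10 with i+j+k=11.
For each i, j ranges over max(0,11-i-9)..min(3,11-i):
  i=0: j in [2,3] -> 2
  i=1: j in [1,3] -> 3
  i=2: j in [0,3] -> 4
  i=3: j in [0,3] -> 4
  i=4: j in [0,3] -> 4
  i=5: j in [0,3] -> 4
  i=6: j in [0,3] -> 4
  i=7: j in [0,3] -> 4
  i=8: j in [0,3] -> 4
  i=9: j in [0,2] -> 3
H(11) = 2+3+4+4+4+4+4+4+4+3 = 36


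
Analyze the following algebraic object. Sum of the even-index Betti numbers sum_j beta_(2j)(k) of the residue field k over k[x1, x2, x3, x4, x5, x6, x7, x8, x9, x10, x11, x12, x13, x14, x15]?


Koszul resolution: beta_i(k)=C(n,i), n=15
sum_even C(15,i) = 2^(n-1) = 2^14 = 16384


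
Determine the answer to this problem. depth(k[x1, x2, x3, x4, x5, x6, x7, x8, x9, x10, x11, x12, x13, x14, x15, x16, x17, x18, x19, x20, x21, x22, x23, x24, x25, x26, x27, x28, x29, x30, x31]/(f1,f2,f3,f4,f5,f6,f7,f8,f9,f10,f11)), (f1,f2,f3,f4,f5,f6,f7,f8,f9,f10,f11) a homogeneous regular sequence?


depth(R)=31
depth(R/I)=31-11=20


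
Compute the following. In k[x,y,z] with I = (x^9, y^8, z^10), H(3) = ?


Need i<9, j<8, k<10 with i+j+k=3.
For each i, j ranges over max(0,3-i-9)..min(7,3-i):
  i=0: j in [0,3] -> 4
  i=1: j in [0,2] -> 3
  i=2: j in [0,1] -> 2
  i=3: j in [0,0] -> 1
H(3) = 4+3+2+1 = 10


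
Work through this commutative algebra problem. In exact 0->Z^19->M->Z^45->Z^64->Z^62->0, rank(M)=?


Alt sum=0:
(-1)^0*19 + (-1)^1*? + (-1)^2*45 + (-1)^3*64 + (-1)^4*62=0
rank(M)=62


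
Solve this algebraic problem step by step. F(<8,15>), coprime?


gcd(8,15)=1 => F=ab-a-b=8*15-8-15=120-23=97


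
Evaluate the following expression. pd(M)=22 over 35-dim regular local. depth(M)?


pd+depth=depth(R)=35
depth=35-22=13


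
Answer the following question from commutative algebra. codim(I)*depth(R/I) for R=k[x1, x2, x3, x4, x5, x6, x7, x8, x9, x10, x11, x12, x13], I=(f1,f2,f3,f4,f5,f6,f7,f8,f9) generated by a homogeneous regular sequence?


codim=9, depth=dim(R/I)=13-9=4
Product=9*4=36


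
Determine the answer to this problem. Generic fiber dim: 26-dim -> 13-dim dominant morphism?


dim(fiber)=dim(X)-dim(Y)=26-13=13


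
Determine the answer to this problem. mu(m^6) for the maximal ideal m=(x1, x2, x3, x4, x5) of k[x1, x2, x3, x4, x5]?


Graded Nakayama: mu(m^d) = dim_k (m^d/m^(d+1)) = #degree-6 monomials in 5 vars
C(n+d-1,d)=C(10,6)=210


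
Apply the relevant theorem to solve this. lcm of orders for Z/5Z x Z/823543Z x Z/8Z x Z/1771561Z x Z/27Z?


Exponent = lcm of the cyclic orders; pairwise coprime => product.
5^1*7^7*2^3*11^6*3^3=5*823543*8*1771561*27=1575673193472840


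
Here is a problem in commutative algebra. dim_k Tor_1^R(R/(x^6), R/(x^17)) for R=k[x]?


Tor_1(R/I,R/J)=(I cap J)/IJ=(x^17)/(x^23)
dim=23-17=min(6,17)=6


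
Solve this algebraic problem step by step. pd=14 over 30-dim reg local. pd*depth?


pd+depth=30
depth=30-14=16
pd*depth=14*16=224


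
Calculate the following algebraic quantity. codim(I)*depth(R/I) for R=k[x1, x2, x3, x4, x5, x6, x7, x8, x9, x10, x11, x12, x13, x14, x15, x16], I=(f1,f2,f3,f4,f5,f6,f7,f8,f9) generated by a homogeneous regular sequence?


codim=9, depth=dim(R/I)=16-9=7
Product=9*7=63


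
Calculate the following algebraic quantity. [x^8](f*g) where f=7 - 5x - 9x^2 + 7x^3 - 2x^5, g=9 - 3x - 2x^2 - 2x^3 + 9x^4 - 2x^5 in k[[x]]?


[x^8] = sum a_i*b_j, i+j=8
  7*-2=-14
  -2*-2=4
Sum=-10


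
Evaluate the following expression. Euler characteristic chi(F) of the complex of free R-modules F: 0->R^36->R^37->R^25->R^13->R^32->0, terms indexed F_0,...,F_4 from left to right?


chi = sum (-1)^i * rank:
(-1)^0*36=36
(-1)^1*37=-37
(-1)^2*25=25
(-1)^3*13=-13
(-1)^4*32=32
chi=43


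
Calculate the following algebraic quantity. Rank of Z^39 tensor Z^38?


rank(M(x)N) = rank(M)*rank(N)
39*38 = 1482


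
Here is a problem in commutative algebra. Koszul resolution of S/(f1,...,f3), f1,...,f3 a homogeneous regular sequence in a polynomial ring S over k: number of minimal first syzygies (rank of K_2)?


Regular sequence => Koszul complex is the minimal free resolution.
Syz_1 minimally generated by Koszul relations f_i*e_j - f_j*e_i (i<j): mu(Syz_1) = beta_2 = C(m,2) = m(m-1)/2
m=3
3*2/2 = 3


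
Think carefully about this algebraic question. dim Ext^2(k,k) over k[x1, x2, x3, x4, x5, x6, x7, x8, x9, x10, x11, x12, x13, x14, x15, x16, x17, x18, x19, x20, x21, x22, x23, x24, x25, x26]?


C(n,i)=C(26,2)=325


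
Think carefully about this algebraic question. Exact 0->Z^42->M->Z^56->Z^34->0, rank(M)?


Alt sum=0:
(-1)^0*42 + (-1)^1*? + (-1)^2*56 + (-1)^3*34=0
rank(M)=64


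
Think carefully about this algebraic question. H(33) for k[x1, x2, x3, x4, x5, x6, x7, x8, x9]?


C(d+n-1,n-1)=C(41,8)=95548245


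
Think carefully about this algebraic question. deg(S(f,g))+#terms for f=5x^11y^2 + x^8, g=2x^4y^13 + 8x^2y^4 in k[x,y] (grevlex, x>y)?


LT(f)=5x^11y^2, LT(g)=2x^4y^13
lcm(LM)=x^11y^13
S(f,g) (scaled by 10 to clear denominators) = 2y^11*f - 5x^7*g = 2x^8y^11 - 40x^9y^4
2 terms, deg 19.
19+2=21


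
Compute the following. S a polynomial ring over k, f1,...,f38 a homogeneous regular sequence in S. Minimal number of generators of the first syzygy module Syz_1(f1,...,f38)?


Regular sequence => Koszul complex is the minimal free resolution.
Syz_1 minimally generated by Koszul relations f_i*e_j - f_j*e_i (i<j): mu(Syz_1) = beta_2 = C(m,2) = m(m-1)/2
m=38
38*37/2 = 703


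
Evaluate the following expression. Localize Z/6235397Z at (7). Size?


7-primary part: 6235397=7^6*53
Size=7^6=117649


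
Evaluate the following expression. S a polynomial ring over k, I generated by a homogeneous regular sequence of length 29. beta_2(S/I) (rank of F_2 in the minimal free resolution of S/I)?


Regular sequence => Koszul complex is the minimal free resolution.
Syz_1 minimally generated by Koszul relations f_i*e_j - f_j*e_i (i<j): mu(Syz_1) = beta_2 = C(m,2) = m(m-1)/2
m=29
29*28/2 = 406


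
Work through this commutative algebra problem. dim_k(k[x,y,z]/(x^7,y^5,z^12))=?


Basis: x^iy^jz^k, i<7,j<5,k<12
7*5*12=420


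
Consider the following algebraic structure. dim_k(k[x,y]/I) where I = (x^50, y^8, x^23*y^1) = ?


k[x,y]/I, I = (x^50, y^8, x^23*y^1)
Rect: 50x8=400. Corner: (50-23)x(8-1)=189.
dim = 400-189 = 211


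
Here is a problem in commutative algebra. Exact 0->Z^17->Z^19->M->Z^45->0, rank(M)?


Alt sum=0:
(-1)^0*17 + (-1)^1*19 + (-1)^2*? + (-1)^3*45=0
rank(M)=47


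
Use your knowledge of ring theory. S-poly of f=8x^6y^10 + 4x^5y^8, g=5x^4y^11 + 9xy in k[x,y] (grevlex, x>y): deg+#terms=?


LT(f)=8x^6y^10, LT(g)=5x^4y^11
lcm(LM)=x^6y^11
S(f,g) (scaled by 40 to clear denominators) = 5y*f - 8x^2*g = 20x^5y^9 - 72x^3y
2 terms, deg 14.
14+2=16


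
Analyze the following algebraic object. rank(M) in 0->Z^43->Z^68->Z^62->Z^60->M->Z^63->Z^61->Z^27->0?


Alt sum=0:
(-1)^0*43 + (-1)^1*68 + (-1)^2*62 + (-1)^3*60 + (-1)^4*? + (-1)^5*63 + (-1)^6*61 + (-1)^7*27=0
rank(M)=52


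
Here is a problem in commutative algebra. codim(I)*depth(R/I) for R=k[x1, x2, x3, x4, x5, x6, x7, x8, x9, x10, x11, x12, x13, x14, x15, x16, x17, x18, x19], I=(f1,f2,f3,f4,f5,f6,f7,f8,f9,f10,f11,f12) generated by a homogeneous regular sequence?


codim=12, depth=dim(R/I)=19-12=7
Product=12*7=84


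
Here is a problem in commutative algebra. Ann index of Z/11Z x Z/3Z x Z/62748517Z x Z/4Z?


Exponent = lcm of the cyclic orders; pairwise coprime => product.
11^1*3^1*13^7*2^2=11*3*62748517*4=8282804244


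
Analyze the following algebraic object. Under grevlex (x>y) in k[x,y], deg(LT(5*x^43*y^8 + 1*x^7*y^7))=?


LT: 5*x^43*y^8
deg_x=43, deg_y=8
Total=43+8=51


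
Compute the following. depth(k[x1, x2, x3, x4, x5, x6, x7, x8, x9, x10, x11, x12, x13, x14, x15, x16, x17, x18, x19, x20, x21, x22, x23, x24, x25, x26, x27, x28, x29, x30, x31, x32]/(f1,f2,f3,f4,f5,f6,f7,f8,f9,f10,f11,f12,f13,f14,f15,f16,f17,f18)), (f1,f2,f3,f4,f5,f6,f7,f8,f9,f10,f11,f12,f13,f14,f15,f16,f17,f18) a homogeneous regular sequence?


depth(R)=32
depth(R/I)=32-18=14


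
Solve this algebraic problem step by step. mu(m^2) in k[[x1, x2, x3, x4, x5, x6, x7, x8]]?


C(n+d-1,d)=C(9,2)=36


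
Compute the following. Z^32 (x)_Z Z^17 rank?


rank(M(x)N) = rank(M)*rank(N)
32*17 = 544


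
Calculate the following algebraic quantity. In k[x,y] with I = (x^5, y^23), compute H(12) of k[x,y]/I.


k[x,y], I = (x^5, y^23), d = 12
Need i < 5 and d-i < 23.
Range: 0 <= i <= 4.
H(12) = 5


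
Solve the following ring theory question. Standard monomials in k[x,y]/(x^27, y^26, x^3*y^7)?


k[x,y]/I, I = (x^27, y^26, x^3*y^7)
Rect: 27x26=702. Corner: (27-3)x(26-7)=456.
dim = 702-456 = 246


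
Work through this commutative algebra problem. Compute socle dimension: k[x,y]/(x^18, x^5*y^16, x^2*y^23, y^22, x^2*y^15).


Socle = ann(m) = span of standard monomials u with x*u, y*u in I (staircase corners).
Redundant generators: x^2*y^23, x^5*y^16
Minimal generators: x^18, x^2*y^15, y^22
Corners: xy^21, x^17y^14
Socle dim=2


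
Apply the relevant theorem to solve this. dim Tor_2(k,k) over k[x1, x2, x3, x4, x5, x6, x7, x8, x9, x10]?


Koszul: C(n,i)=C(10,2)=45


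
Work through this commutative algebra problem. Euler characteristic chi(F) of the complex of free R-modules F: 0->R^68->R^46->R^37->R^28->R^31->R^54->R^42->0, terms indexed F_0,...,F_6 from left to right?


chi = sum (-1)^i * rank:
(-1)^0*68=68
(-1)^1*46=-46
(-1)^2*37=37
(-1)^3*28=-28
(-1)^4*31=31
(-1)^5*54=-54
(-1)^6*42=42
chi=50


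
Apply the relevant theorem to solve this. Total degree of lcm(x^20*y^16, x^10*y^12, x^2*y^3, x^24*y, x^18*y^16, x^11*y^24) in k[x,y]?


lcm = componentwise max:
x: max(20,10,2,24,18,11)=24
y: max(16,12,3,1,16,24)=24
Total=24+24=48


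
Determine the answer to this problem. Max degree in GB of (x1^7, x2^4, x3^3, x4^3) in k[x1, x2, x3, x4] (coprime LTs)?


Pure powers, coprime LTs => already GB.
Degrees: 7, 4, 3, 3
Max=7


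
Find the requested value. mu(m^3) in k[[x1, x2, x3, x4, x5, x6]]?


C(n+d-1,d)=C(8,3)=56


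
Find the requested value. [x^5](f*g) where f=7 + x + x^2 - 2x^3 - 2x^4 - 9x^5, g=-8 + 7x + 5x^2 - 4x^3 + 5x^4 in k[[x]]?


[x^5] = sum a_i*b_j, i+j=5
  1*5=5
  1*-4=-4
  -2*5=-10
  -2*7=-14
  -9*-8=72
Sum=49


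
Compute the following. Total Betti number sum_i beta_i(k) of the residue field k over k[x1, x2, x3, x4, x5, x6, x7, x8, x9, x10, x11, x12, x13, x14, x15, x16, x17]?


Koszul resolution: beta_i(k)=C(n,i), n=17
sum_i C(17,i) = 2^17 = 131072


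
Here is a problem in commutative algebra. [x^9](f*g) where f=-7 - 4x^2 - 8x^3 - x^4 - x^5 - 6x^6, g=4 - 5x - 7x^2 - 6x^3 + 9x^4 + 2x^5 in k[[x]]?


[x^9] = sum a_i*b_j, i+j=9
  -1*2=-2
  -1*9=-9
  -6*-6=36
Sum=25


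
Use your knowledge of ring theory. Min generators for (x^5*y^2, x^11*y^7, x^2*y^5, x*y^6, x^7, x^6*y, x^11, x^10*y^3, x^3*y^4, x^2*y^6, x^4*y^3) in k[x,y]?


Remove redundant (divisible by others).
x^11*y^7 redundant.
x^10*y^3 redundant.
x^11 redundant.
x^2*y^6 redundant.
Min: x^7, x^6*y, x^5*y^2, x^4*y^3, x^3*y^4, x^2*y^5, x*y^6
Count=7


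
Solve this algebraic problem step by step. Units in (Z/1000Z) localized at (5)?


Local ring = Z/125Z.
phi(125) = 5^2*(5-1) = 100


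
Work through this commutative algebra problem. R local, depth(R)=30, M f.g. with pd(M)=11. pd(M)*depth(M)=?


pd+depth=30
depth=30-11=19
pd*depth=11*19=209


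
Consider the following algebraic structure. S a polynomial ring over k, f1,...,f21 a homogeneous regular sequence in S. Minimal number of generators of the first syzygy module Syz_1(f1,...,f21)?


Regular sequence => Koszul complex is the minimal free resolution.
Syz_1 minimally generated by Koszul relations f_i*e_j - f_j*e_i (i<j): mu(Syz_1) = beta_2 = C(m,2) = m(m-1)/2
m=21
21*20/2 = 210


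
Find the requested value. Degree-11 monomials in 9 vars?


C(d+n-1,n-1)=C(19,8)=75582


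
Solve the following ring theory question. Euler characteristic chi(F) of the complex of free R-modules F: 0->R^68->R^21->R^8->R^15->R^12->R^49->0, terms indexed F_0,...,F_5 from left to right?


chi = sum (-1)^i * rank:
(-1)^0*68=68
(-1)^1*21=-21
(-1)^2*8=8
(-1)^3*15=-15
(-1)^4*12=12
(-1)^5*49=-49
chi=3


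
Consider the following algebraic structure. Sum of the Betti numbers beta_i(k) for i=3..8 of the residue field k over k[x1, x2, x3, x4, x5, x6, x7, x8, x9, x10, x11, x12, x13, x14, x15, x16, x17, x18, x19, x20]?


Koszul resolution: beta_i(k)=C(n,i), n=20
C(20,3)=1140, C(20,4)=4845, C(20,5)=15504, C(20,6)=38760, C(20,7)=77520, C(20,8)=125970
Sum=263739


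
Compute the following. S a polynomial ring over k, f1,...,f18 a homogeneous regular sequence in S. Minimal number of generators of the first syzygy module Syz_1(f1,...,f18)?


Regular sequence => Koszul complex is the minimal free resolution.
Syz_1 minimally generated by Koszul relations f_i*e_j - f_j*e_i (i<j): mu(Syz_1) = beta_2 = C(m,2) = m(m-1)/2
m=18
18*17/2 = 153


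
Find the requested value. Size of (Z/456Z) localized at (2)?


2-primary part: 456=2^3*57
Size=2^3=8


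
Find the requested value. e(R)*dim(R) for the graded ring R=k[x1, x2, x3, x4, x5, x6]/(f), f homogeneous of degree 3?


e(R)=deg(f)=3, dim(R)=6-1=5
e*dim=3*5=15


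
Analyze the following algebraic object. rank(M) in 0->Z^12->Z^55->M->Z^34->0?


Alt sum=0:
(-1)^0*12 + (-1)^1*55 + (-1)^2*? + (-1)^3*34=0
rank(M)=77


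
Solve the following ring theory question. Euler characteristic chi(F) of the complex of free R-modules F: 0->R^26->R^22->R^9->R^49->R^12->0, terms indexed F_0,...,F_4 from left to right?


chi = sum (-1)^i * rank:
(-1)^0*26=26
(-1)^1*22=-22
(-1)^2*9=9
(-1)^3*49=-49
(-1)^4*12=12
chi=-24


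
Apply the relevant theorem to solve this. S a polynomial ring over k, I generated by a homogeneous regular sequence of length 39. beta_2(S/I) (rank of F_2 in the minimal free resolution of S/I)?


Regular sequence => Koszul complex is the minimal free resolution.
Syz_1 minimally generated by Koszul relations f_i*e_j - f_j*e_i (i<j): mu(Syz_1) = beta_2 = C(m,2) = m(m-1)/2
m=39
39*38/2 = 741


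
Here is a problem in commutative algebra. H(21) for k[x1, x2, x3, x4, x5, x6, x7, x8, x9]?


C(d+n-1,n-1)=C(29,8)=4292145


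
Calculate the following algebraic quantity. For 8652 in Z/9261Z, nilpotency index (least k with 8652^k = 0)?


8652^k mod 9261:
k=1: 8652
k=2: 441
k=3: 0
First zero at k = 3


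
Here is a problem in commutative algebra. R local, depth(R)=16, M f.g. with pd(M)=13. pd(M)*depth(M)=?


pd+depth=16
depth=16-13=3
pd*depth=13*3=39


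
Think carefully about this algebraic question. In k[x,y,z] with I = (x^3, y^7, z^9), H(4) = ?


Need i<3, j<7, k<9 with i+j+k=4.
For each i, j ranges over max(0,4-i-8)..min(6,4-i):
  i=0: j in [0,4] -> 5
  i=1: j in [0,3] -> 4
  i=2: j in [0,2] -> 3
H(4) = 5+4+3 = 12
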